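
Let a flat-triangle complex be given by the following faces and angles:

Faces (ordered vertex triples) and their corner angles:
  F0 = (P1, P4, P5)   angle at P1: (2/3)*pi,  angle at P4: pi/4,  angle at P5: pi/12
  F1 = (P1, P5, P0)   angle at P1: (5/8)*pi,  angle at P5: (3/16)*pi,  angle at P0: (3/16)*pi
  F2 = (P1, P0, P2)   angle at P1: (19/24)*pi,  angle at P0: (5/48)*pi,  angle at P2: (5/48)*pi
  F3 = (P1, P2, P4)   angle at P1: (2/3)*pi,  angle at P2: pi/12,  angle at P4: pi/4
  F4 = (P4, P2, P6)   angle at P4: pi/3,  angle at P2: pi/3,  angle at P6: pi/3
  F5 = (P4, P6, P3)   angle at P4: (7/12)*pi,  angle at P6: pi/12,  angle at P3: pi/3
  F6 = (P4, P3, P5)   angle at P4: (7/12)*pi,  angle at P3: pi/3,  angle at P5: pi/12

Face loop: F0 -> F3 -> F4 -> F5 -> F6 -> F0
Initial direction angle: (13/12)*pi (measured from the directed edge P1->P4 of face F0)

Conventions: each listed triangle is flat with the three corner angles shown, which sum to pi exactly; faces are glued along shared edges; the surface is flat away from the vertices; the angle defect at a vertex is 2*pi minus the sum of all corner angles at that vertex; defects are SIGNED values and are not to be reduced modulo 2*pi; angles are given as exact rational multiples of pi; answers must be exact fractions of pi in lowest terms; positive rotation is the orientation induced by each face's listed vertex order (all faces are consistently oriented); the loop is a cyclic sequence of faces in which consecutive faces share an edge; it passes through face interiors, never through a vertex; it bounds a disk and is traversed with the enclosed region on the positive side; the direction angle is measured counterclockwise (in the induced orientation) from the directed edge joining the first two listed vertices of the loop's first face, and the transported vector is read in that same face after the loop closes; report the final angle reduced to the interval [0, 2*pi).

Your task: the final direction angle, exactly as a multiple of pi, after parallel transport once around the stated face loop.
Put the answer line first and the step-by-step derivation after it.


Answer: final direction angle = (13/12)*pi

enclosed vertex P4: corner angles sum to 2*pi, defect = 2*pi - 2*pi = 0
transport around the loop rotates by the sum of enclosed defects; add to the initial angle mod 2*pi
final angle = (13/12)*pi + 0 = (13/12)*pi (mod 2*pi)


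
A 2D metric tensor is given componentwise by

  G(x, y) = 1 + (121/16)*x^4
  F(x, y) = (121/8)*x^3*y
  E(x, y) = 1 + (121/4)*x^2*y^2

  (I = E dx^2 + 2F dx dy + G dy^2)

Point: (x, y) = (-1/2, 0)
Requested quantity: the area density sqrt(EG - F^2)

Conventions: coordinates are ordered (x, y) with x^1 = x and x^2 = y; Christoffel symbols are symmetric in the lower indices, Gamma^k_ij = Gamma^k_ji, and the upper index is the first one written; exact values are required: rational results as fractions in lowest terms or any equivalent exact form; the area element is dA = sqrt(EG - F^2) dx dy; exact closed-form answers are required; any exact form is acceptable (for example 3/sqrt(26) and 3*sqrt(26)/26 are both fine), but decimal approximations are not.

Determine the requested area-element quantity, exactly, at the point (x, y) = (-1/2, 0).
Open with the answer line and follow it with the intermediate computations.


Answer: sqrt(EG - F^2) = sqrt(377)/16

E = 1, F = 0, G = 377/256; EG - F^2 = 377/256


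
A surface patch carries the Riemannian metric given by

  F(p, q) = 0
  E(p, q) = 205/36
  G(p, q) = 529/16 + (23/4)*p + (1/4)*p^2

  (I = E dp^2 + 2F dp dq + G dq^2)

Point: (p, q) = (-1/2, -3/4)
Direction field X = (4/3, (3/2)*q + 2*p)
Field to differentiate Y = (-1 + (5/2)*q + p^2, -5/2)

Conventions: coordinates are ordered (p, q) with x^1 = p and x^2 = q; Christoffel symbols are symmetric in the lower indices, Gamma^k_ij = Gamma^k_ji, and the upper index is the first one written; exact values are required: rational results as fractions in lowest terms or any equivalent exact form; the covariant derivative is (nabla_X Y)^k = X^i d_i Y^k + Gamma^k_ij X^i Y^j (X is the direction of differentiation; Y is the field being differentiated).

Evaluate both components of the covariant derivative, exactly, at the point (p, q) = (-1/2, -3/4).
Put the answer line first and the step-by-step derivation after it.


Answer: (nabla_X Y)^p = -1133/123, (nabla_X Y)^q = 431/2112

E = 205/36, F = 0, G = 121/4 at the point
E_p = 0, E_q = 0, F_p = 0, F_q = 0, G_p = 11/2, G_q = 0
EG - F^2 = 24805/144;  g^inv = (144/24805) * [[121/4, 0], [0, 205/36]]
first-kind symbols [ij,l] = (1/2)(d_i g_jl + d_j g_il - d_l g_ij): [pp,p] = E_p/2 = 0, [pp,q] = F_p - E_q/2 = 0, [pq,p] = E_q/2 = 0, [pq,q] = G_p/2 = 11/4, [qq,p] = F_q - G_p/2 = -11/4, [qq,q] = G_q/2 = 0
Gamma^p_ij = (G*[ij,p] - F*[ij,q])/(EG - F^2), Gamma^q_ij = (E*[ij,q] - F*[ij,p])/(EG - F^2)
Gamma_ppp = 0, Gamma_ppq = 0, Gamma_pqq = -99/205, Gamma_qpp = 0, Gamma_qpq = 1/11, Gamma_qqq = 0
X = (4/3, -17/8), Y = (-21/8, -5/2) at the point


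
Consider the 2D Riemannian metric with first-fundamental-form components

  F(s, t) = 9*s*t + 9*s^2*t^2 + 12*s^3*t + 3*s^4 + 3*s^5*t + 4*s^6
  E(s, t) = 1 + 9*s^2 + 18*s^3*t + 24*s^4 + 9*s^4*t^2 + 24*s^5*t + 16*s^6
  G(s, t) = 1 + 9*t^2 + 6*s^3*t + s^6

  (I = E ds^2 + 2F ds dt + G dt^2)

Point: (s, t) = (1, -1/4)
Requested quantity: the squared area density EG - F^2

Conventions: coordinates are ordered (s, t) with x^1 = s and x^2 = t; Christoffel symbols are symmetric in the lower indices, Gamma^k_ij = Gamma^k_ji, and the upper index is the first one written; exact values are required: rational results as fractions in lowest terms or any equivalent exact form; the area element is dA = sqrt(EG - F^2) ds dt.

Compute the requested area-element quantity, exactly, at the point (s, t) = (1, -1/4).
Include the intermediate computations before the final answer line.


E = 641/16, F = 25/16, G = 17/16; EG - F^2 = 321/8

Answer: EG - F^2 = 321/8


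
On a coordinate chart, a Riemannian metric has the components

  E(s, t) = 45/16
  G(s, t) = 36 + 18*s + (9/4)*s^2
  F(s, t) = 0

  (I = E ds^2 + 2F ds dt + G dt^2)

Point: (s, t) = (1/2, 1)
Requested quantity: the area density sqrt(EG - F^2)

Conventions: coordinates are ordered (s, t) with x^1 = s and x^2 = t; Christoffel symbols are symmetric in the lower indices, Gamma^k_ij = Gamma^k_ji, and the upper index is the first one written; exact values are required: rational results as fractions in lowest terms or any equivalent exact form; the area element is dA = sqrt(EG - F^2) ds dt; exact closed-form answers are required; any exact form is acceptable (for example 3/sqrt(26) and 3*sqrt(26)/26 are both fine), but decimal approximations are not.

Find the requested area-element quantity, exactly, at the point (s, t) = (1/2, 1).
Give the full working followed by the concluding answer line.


E = 45/16, F = 0, G = 729/16; EG - F^2 = 32805/256

Answer: sqrt(EG - F^2) = 81*sqrt(5)/16


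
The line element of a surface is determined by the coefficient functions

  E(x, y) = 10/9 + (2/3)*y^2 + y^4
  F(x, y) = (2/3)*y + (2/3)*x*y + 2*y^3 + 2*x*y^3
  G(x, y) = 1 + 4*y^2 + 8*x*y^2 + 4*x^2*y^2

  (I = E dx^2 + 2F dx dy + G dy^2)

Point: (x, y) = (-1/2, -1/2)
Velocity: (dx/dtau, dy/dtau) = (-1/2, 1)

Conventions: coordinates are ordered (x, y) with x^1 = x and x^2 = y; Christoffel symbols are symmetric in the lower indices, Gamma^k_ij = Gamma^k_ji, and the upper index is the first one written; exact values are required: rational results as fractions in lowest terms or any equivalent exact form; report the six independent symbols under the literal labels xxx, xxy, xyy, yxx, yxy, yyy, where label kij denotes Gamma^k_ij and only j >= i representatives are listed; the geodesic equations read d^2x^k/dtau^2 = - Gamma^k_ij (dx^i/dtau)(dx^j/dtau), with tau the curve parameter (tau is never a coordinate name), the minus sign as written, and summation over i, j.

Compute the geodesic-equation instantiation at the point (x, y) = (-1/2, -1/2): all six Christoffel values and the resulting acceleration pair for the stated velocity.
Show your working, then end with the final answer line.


E = 193/144, F = -7/24, G = 5/4 at the point
E_x = 0, E_y = -7/6, F_x = -7/12, F_y = 13/12, G_x = 1, G_y = -1
EG - F^2 = 229/144;  g^inv = (144/229) * [[5/4, 7/24], [7/24, 193/144]]
first-kind symbols [ij,l] = (1/2)(d_i g_jl + d_j g_il - d_l g_ij): [xx,x] = E_x/2 = 0, [xx,y] = F_x - E_y/2 = 0, [xy,x] = E_y/2 = -7/12, [xy,y] = G_x/2 = 1/2, [yy,x] = F_y - G_x/2 = 7/12, [yy,y] = G_y/2 = -1/2
Gamma^x_ij = (G*[ij,x] - F*[ij,y])/(EG - F^2), Gamma^y_ij = (E*[ij,y] - F*[ij,x])/(EG - F^2)
Gamma_xxx = 0, Gamma_xxy = -84/229, Gamma_xyy = 84/229, Gamma_yxx = 0, Gamma_yxy = 72/229, Gamma_yyy = -72/229
d^2x/dtau^2 = -(Gamma_xxx*(-1/2)^2 + 2*Gamma_xxy*(-1/2)*(1) + Gamma_xyy*(1)^2) = -168/229
d^2y/dtau^2 = -(Gamma_yxx*(-1/2)^2 + 2*Gamma_yxy*(-1/2)*(1) + Gamma_yyy*(1)^2) = 144/229

Answer: Gamma_xxx = 0, Gamma_xxy = -84/229, Gamma_xyy = 84/229, Gamma_yxx = 0, Gamma_yxy = 72/229, Gamma_yyy = -72/229; accelerations (d^2x/dtau^2, d^2y/dtau^2) = (-168/229, 144/229)


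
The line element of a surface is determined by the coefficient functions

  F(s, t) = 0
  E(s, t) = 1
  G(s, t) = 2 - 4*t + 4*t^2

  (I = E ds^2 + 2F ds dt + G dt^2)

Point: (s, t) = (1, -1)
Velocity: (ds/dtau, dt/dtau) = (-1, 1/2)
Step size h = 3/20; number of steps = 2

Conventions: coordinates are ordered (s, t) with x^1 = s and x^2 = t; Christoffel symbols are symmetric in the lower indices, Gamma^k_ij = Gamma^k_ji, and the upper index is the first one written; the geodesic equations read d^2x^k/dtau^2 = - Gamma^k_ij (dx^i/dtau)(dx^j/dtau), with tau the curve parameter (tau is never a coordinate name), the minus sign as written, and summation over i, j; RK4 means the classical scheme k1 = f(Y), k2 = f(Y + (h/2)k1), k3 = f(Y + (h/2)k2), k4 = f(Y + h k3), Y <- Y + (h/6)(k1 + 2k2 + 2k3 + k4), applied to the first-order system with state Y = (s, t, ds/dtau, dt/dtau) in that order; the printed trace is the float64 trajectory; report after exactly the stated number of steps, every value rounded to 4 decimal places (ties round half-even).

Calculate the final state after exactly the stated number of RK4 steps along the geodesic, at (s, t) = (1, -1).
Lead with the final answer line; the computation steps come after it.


Answer: s = 0.7000, t = -0.8426, ds/dtau = -1.0000, dt/dtau = 0.5518

f(Y) = (ds/dtau, dt/dtau, -Gamma^s_ij Y'^i Y'^j, -Gamma^t_ij Y'^i Y'^j) with the Gammas evaluated at the stage position; h = 0.150000; intermediate values shown to 6 dp
step 0: s = 1.0000, t = -1.0000, ds/dtau = -1.0000, dt/dtau = 0.5000
step 1:
  k1: at (s, t) = (1.000000, -1.000000), (ds/dtau, dt/dtau) = (-1.000000, 0.500000); Gamma_sss = 0.000000, Gamma_sst = 0.000000, Gamma_stt = 0.000000, Gamma_tss = 0.000000, Gamma_tst = 0.000000, Gamma_ttt = -0.600000; k1 = (-1.000000, 0.500000, 0.000000, 0.150000)
  k2: at (s, t) = (0.925000, -0.962500), (ds/dtau, dt/dtau) = (-1.000000, 0.511250); Gamma_sss = 0.000000, Gamma_sst = 0.000000, Gamma_stt = 0.000000, Gamma_tss = 0.000000, Gamma_tst = 0.000000, Gamma_ttt = -0.612205; k2 = (-1.000000, 0.511250, 0.000000, 0.160016)
  k3: at (s, t) = (0.925000, -0.961656), (ds/dtau, dt/dtau) = (-1.000000, 0.512001); Gamma_sss = 0.000000, Gamma_sst = 0.000000, Gamma_stt = 0.000000, Gamma_tss = 0.000000, Gamma_tst = 0.000000, Gamma_ttt = -0.612484; k3 = (-1.000000, 0.512001, 0.000000, 0.160560)
  k4: at (s, t) = (0.850000, -0.923200), (ds/dtau, dt/dtau) = (-1.000000, 0.524084); Gamma_sss = 0.000000, Gamma_sst = 0.000000, Gamma_stt = 0.000000, Gamma_tss = 0.000000, Gamma_tst = 0.000000, Gamma_ttt = -0.625446; k4 = (-1.000000, 0.524084, 0.000000, 0.171787)
  Y <- Y + (h/6)(k1 + 2k2 + 2k3 + k4): s = 0.8500, t = -0.9232, ds/dtau = -1.0000, dt/dtau = 0.5241
step 2:
  k1: at (s, t) = (0.850000, -0.923235), (ds/dtau, dt/dtau) = (-1.000000, 0.524073); Gamma_sss = 0.000000, Gamma_sst = 0.000000, Gamma_stt = 0.000000, Gamma_tss = 0.000000, Gamma_tst = 0.000000, Gamma_ttt = -0.625433; k1 = (-1.000000, 0.524073, 0.000000, 0.171777)
  k2: at (s, t) = (0.775000, -0.883930), (ds/dtau, dt/dtau) = (-1.000000, 0.536957); Gamma_sss = 0.000000, Gamma_sst = 0.000000, Gamma_stt = 0.000000, Gamma_tss = 0.000000, Gamma_tst = 0.000000, Gamma_ttt = -0.639151; k2 = (-1.000000, 0.536957, 0.000000, 0.184282)
  k3: at (s, t) = (0.775000, -0.882964), (ds/dtau, dt/dtau) = (-1.000000, 0.537895); Gamma_sss = 0.000000, Gamma_sst = 0.000000, Gamma_stt = 0.000000, Gamma_tss = 0.000000, Gamma_tst = 0.000000, Gamma_ttt = -0.639495; k3 = (-1.000000, 0.537895, 0.000000, 0.185025)
  k4: at (s, t) = (0.700000, -0.842551), (ds/dtau, dt/dtau) = (-1.000000, 0.551827); Gamma_sss = 0.000000, Gamma_sst = 0.000000, Gamma_stt = 0.000000, Gamma_tss = 0.000000, Gamma_tst = 0.000000, Gamma_ttt = -0.654123; k4 = (-1.000000, 0.551827, 0.000000, 0.199189)
  Y <- Y + (h/6)(k1 + 2k2 + 2k3 + k4): s = 0.7000, t = -0.8426, ds/dtau = -1.0000, dt/dtau = 0.5518


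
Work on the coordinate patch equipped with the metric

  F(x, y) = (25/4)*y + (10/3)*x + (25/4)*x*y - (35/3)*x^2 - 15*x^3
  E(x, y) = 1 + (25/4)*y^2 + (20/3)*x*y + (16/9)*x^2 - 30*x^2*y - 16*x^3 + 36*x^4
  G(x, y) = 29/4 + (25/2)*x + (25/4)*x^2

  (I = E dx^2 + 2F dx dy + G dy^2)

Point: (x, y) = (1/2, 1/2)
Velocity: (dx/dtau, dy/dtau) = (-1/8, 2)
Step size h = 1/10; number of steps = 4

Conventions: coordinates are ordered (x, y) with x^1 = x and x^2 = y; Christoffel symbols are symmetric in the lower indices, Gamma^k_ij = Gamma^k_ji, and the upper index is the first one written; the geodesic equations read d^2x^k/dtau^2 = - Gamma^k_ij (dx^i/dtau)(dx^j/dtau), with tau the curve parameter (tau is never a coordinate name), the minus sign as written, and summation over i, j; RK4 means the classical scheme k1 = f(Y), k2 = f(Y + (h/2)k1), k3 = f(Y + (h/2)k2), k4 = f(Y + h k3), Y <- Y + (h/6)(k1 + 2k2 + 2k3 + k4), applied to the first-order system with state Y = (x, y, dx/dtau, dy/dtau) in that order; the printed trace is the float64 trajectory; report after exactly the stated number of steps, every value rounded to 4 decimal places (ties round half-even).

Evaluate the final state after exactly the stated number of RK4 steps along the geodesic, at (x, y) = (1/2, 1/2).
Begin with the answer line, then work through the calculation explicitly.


Answer: x = 0.4566, y = 1.3225, dx/dtau = -0.0864, dy/dtau = 2.1009

f(Y) = (dx/dtau, dy/dtau, -Gamma^x_ij Y'^i Y'^j, -Gamma^y_ij Y'^i Y'^j) with the Gammas evaluated at the stage position; h = 0.100000; intermediate values shown to 6 dp
step 0: x = 0.5000, y = 0.5000, dx/dtau = -0.1250, dy/dtau = 2.0000
step 1:
  k1: at (x, y) = (0.500000, 0.500000), (dx/dtau, dy/dtau) = (-0.125000, 2.000000); Gamma_xxx = -0.127621, Gamma_xxy = 0.068368, Gamma_xyy = 0.000000, Gamma_yxx = -1.148587, Gamma_yxy = 0.615314, Gamma_yyy = 0.000000; k1 = (-0.125000, 2.000000, 0.036178, 0.325604)
  k2: at (x, y) = (0.493750, 0.600000), (dx/dtau, dy/dtau) = (-0.123191, 2.016280); Gamma_xxx = -0.207005, Gamma_xxy = 0.112707, Gamma_xyy = 0.000000, Gamma_yxx = -1.111319, Gamma_yxy = 0.605074, Gamma_yyy = 0.000000; k2 = (-0.123191, 2.016280, 0.059131, 0.317451)
  k3: at (x, y) = (0.493840, 0.600814), (dx/dtau, dy/dtau) = (-0.122043, 2.015873); Gamma_xxx = -0.207483, Gamma_xxy = 0.112940, Gamma_xyy = 0.000000, Gamma_yxx = -1.111365, Gamma_yxy = 0.604956, Gamma_yyy = 0.000000; k3 = (-0.122043, 2.015873, 0.058662, 0.314221)
  k4: at (x, y) = (0.487796, 0.701587), (dx/dtau, dy/dtau) = (-0.119134, 2.031422); Gamma_xxx = -0.279625, Gamma_xxy = 0.154653, Gamma_xyy = 0.000000, Gamma_yxx = -1.064880, Gamma_yxy = 0.588954, Gamma_yyy = 0.000000; k4 = (-0.119134, 2.031422, 0.078824, 0.300180)
  Y <- Y + (h/6)(k1 + 2k2 + 2k3 + k4): x = 0.4878, y = 0.7016, dx/dtau = -0.1192, dy/dtau = 2.0315
step 2:
  k1: at (x, y) = (0.487757, 0.701595), (dx/dtau, dy/dtau) = (-0.119157, 2.031485); Gamma_xxx = -0.279659, Gamma_xxy = 0.154687, Gamma_xyy = 0.000000, Gamma_yxx = -1.064765, Gamma_yxy = 0.588952, Gamma_yyy = 0.000000; k1 = (-0.119157, 2.031485, 0.078859, 0.300247)
  k2: at (x, y) = (0.481799, 0.803170), (dx/dtau, dy/dtau) = (-0.115214, 2.046498); Gamma_xxx = -0.343083, Gamma_xxy = 0.192819, Gamma_xyy = 0.000000, Gamma_yxx = -1.010661, Gamma_yxy = 0.568010, Gamma_yyy = 0.000000; k2 = (-0.115214, 2.046498, 0.095482, 0.281272)
  k3: at (x, y) = (0.481996, 0.803920), (dx/dtau, dy/dtau) = (-0.114383, 2.045549); Gamma_xxx = -0.343408, Gamma_xxy = 0.192899, Gamma_xyy = 0.000000, Gamma_yxx = -1.010951, Gamma_yxy = 0.567871, Gamma_yyy = 0.000000; k3 = (-0.114383, 2.045549, 0.094760, 0.278963)
  k4: at (x, y) = (0.476318, 0.906150), (dx/dtau, dy/dtau) = (-0.109681, 2.059382); Gamma_xxx = -0.397002, Gamma_xxy = 0.226471, Gamma_xyy = 0.000000, Gamma_yxx = -0.951962, Gamma_yxy = 0.543049, Gamma_yyy = 0.000000; k4 = (-0.109681, 2.059382, 0.107084, 0.256774)
  Y <- Y + (h/6)(k1 + 2k2 + 2k3 + k4): x = 0.4763, y = 0.9062, dx/dtau = -0.1097, dy/dtau = 2.0594
step 3:
  k1: at (x, y) = (0.476289, 0.906178), (dx/dtau, dy/dtau) = (-0.109716, 2.059444); Gamma_xxx = -0.397019, Gamma_xxy = 0.226498, Gamma_xyy = 0.000000, Gamma_yxx = -0.951864, Gamma_yxy = 0.543036, Gamma_yyy = 0.000000; k1 = (-0.109716, 2.059444, 0.107136, 0.256861)
  k2: at (x, y) = (0.470804, 1.009150), (dx/dtau, dy/dtau) = (-0.104360, 2.072287); Gamma_xxx = -0.440622, Gamma_xxy = 0.255208, Gamma_xyy = 0.000000, Gamma_yxx = -0.889873, Gamma_yxy = 0.515413, Gamma_yyy = 0.000000; k2 = (-0.104360, 2.072287, 0.115183, 0.232621)
  k3: at (x, y) = (0.471071, 1.009792), (dx/dtau, dy/dtau) = (-0.103957, 2.071075); Gamma_xxx = -0.440897, Gamma_xxy = 0.255177, Gamma_xyy = 0.000000, Gamma_yxx = -0.890370, Gamma_yxy = 0.515317, Gamma_yyy = 0.000000; k3 = (-0.103957, 2.071075, 0.114646, 0.231521)
  k4: at (x, y) = (0.465894, 1.113286), (dx/dtau, dy/dtau) = (-0.098252, 2.082596); Gamma_xxx = -0.474791, Gamma_xxy = 0.278804, Gamma_xyy = 0.000000, Gamma_yxx = -0.827749, Gamma_yxy = 0.486066, Gamma_yyy = 0.000000; k4 = (-0.098252, 2.082596, 0.118680, 0.206907)
  Y <- Y + (h/6)(k1 + 2k2 + 2k3 + k4): x = 0.4659, y = 1.1133, dx/dtau = -0.0983, dy/dtau = 2.0826
step 4:
  k1: at (x, y) = (0.465879, 1.113324), (dx/dtau, dy/dtau) = (-0.098292, 2.082645); Gamma_xxx = -0.474797, Gamma_xxy = 0.278819, Gamma_xyy = 0.000000, Gamma_yxx = -0.827690, Gamma_yxy = 0.486051, Gamma_yyy = 0.000000; k1 = (-0.098292, 2.082645, 0.118739, 0.206993)
  k2: at (x, y) = (0.460965, 1.217456), (dx/dtau, dy/dtau) = (-0.092355, 2.092994); Gamma_xxx = -0.499781, Gamma_xxy = 0.297613, Gamma_xyy = 0.000000, Gamma_yxx = -0.765906, Gamma_yxy = 0.456087, Gamma_yyy = 0.000000; k2 = (-0.092355, 2.092994, 0.119319, 0.182854)
  k3: at (x, y) = (0.461262, 1.217974), (dx/dtau, dy/dtau) = (-0.092326, 2.091787); Gamma_xxx = -0.500074, Gamma_xxy = 0.297535, Gamma_xyy = 0.000000, Gamma_yxx = -0.766495, Gamma_yxy = 0.456051, Gamma_yyy = 0.000000; k3 = (-0.092326, 2.091787, 0.119186, 0.182684)
  k4: at (x, y) = (0.456647, 1.322503), (dx/dtau, dy/dtau) = (-0.086373, 2.100913); Gamma_xxx = -0.517178, Gamma_xxy = 0.311821, Gamma_xyy = 0.000000, Gamma_yxx = -0.706979, Gamma_yxy = 0.426258, Gamma_yyy = 0.000000; k4 = (-0.086373, 2.100913, 0.117026, 0.159974)
  Y <- Y + (h/6)(k1 + 2k2 + 2k3 + k4): x = 0.4566, y = 1.3225, dx/dtau = -0.0864, dy/dtau = 2.1009


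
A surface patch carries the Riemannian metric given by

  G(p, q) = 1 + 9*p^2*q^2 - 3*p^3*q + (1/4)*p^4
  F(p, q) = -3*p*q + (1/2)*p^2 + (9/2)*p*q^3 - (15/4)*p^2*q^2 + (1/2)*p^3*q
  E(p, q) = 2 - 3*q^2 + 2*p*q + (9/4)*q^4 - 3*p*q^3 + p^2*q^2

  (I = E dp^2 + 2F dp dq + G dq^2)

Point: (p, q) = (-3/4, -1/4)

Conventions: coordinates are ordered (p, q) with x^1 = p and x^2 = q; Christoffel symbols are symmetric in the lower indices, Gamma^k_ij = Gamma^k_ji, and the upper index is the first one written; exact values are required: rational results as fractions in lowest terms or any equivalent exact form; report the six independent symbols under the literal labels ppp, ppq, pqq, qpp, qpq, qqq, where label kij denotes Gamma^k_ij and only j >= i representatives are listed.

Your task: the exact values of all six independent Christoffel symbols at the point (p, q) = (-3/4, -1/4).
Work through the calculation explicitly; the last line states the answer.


E = 2249/1024, F = -315/1024, G = 1105/1024 at the point
E_p = -35/64, E_q = 0, F_p = 9/128, F_q = 315/128, G_p = 0, G_q = -81/64
EG - F^2 = 1165/512;  g^inv = (512/1165) * [[1105/1024, 315/1024], [315/1024, 2249/1024]]
first-kind symbols [ij,l] = (1/2)(d_i g_jl + d_j g_il - d_l g_ij): [pp,p] = E_p/2 = -35/128, [pp,q] = F_p - E_q/2 = 9/128, [pq,p] = E_q/2 = 0, [pq,q] = G_p/2 = 0, [qq,p] = F_q - G_p/2 = 315/128, [qq,q] = G_q/2 = -81/128
Gamma^p_ij = (G*[ij,p] - F*[ij,q])/(EG - F^2), Gamma^q_ij = (E*[ij,q] - F*[ij,p])/(EG - F^2)

Answer: Gamma_ppp = -28/233, Gamma_ppq = 0, Gamma_pqq = 252/233, Gamma_qpp = 36/1165, Gamma_qpq = 0, Gamma_qqq = -324/1165


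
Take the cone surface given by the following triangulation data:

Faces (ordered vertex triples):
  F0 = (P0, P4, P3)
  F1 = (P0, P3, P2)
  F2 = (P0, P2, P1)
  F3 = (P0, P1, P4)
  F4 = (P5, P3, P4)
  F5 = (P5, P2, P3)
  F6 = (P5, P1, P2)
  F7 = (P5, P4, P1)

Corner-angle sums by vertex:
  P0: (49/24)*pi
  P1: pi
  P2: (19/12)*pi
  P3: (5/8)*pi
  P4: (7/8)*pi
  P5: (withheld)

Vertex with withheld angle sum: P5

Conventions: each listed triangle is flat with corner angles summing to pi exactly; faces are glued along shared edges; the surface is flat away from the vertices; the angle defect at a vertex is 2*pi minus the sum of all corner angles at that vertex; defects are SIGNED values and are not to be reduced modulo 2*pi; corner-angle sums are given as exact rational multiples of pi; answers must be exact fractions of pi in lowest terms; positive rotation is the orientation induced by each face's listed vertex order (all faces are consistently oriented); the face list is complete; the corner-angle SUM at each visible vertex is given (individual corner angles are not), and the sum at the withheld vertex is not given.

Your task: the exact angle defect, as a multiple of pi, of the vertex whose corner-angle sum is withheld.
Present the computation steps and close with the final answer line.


V = 6, E = 12, F = 8; chi = V - E + F = 2
Gauss-Bonnet: total defect = 2*pi*chi = 4*pi; visible defects sum to (31/8)*pi

Answer: defect(P5) = pi/8


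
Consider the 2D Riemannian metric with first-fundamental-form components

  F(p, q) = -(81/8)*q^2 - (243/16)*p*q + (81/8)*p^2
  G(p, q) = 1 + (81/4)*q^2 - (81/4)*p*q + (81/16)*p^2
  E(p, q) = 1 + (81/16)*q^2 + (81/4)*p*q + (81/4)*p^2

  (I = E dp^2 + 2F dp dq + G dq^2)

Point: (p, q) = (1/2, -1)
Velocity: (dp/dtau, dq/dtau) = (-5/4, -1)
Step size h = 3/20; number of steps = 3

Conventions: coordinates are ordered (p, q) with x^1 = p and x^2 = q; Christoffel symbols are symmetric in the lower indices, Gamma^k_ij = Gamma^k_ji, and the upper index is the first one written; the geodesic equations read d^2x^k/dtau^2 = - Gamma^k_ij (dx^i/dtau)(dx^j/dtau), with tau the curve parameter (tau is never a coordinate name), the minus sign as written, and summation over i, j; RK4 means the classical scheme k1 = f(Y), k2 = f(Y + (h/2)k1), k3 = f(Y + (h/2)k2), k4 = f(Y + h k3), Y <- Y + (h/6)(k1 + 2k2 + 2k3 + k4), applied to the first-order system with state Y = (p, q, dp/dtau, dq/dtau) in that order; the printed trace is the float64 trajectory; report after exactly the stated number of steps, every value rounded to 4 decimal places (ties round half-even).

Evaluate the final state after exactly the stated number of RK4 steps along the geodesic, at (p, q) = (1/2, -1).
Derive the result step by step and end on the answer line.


f(Y) = (dp/dtau, dq/dtau, -Gamma^p_ij Y'^i Y'^j, -Gamma^q_ij Y'^i Y'^j) with the Gammas evaluated at the stage position; h = 0.150000; intermediate values shown to 6 dp
step 0: p = 0.5000, q = -1.0000, dp/dtau = -1.2500, dq/dtau = -1.0000
step 1:
  k1: at (p, q) = (0.500000, -1.000000), (dp/dtau, dq/dtau) = (-1.250000, -1.000000); Gamma_ppp = 0.000000, Gamma_ppq = 0.000000, Gamma_pqq = 0.000000, Gamma_qpp = 0.775491, Gamma_qpq = 0.387745, Gamma_qqq = -0.775491; k1 = (-1.250000, -1.000000, 0.000000, -1.405577)
  k2: at (p, q) = (0.406250, -1.075000), (dp/dtau, dq/dtau) = (-1.250000, -1.105418); Gamma_ppp = -0.077196, Gamma_ppq = -0.038598, Gamma_pqq = 0.077196, Gamma_qpp = 0.751744, Gamma_qpq = 0.375872, Gamma_qqq = -0.751744; k2 = (-1.250000, -1.105418, 0.132957, -1.294746)
  k3: at (p, q) = (0.406250, -1.082906), (dp/dtau, dq/dtau) = (-1.240028, -1.097106); Gamma_ppp = -0.078536, Gamma_ppq = -0.039268, Gamma_pqq = 0.078536, Gamma_qpp = 0.747024, Gamma_qpq = 0.373512, Gamma_qqq = -0.747024; k3 = (-1.240028, -1.097106, 0.133077, -1.265811)
  k4: at (p, q) = (0.313996, -1.164566), (dp/dtau, dq/dtau) = (-1.230038, -1.189872); Gamma_ppp = -0.143631, Gamma_ppq = -0.071816, Gamma_pqq = 0.143631, Gamma_qpp = 0.707516, Gamma_qpq = 0.353758, Gamma_qqq = -0.707516; k4 = (-1.230038, -1.189872, 0.224178, -1.104283)
  Y <- Y + (h/6)(k1 + 2k2 + 2k3 + k4): p = 0.3135, q = -1.1649, dp/dtau = -1.2311, dq/dtau = -1.1908
step 2:
  k1: at (p, q) = (0.313498, -1.164873), (dp/dtau, dq/dtau) = (-1.231094, -1.190774); Gamma_ppp = -0.143941, Gamma_ppq = -0.071971, Gamma_pqq = 0.143941, Gamma_qpp = 0.707357, Gamma_qpq = 0.353678, Gamma_qqq = -0.707357; k1 = (-1.231094, -1.190774, 0.225067, -1.106025)
  k2: at (p, q) = (0.221166, -1.254181), (dp/dtau, dq/dtau) = (-1.214214, -1.273726); Gamma_ppp = -0.195463, Gamma_ppq = -0.097731, Gamma_pqq = 0.195463, Gamma_qpp = 0.657167, Gamma_qpq = 0.328584, Gamma_qqq = -0.657167; k2 = (-1.214214, -1.273726, 0.273357, -0.919056)
  k3: at (p, q) = (0.222432, -1.260402), (dp/dtau, dq/dtau) = (-1.210592, -1.259704); Gamma_ppp = -0.194454, Gamma_ppq = -0.097227, Gamma_pqq = 0.194454, Gamma_qpp = 0.654087, Gamma_qpq = 0.327044, Gamma_qqq = -0.654087; k3 = (-1.210592, -1.259704, 0.272949, -0.918121)
  k4: at (p, q) = (0.131909, -1.353829), (dp/dtau, dq/dtau) = (-1.190151, -1.328492); Gamma_ppp = -0.230720, Gamma_ppq = -0.115360, Gamma_pqq = 0.230720, Gamma_qpp = 0.601043, Gamma_qpq = 0.300522, Gamma_qqq = -0.601043; k4 = (-1.190151, -1.328492, 0.284403, -0.740891)
  Y <- Y + (h/6)(k1 + 2k2 + 2k3 + k4): p = 0.1317, q = -1.3545, dp/dtau = -1.1910, dq/dtau = -1.3288
step 3:
  k1: at (p, q) = (0.131726, -1.354526), (dp/dtau, dq/dtau) = (-1.191042, -1.328806); Gamma_ppp = -0.230720, Gamma_ppq = -0.115360, Gamma_pqq = 0.230720, Gamma_qpp = 0.600715, Gamma_qpq = 0.300357, Gamma_qqq = -0.600715; k1 = (-1.191042, -1.328806, 0.285059, -0.742194)
  k2: at (p, q) = (0.042398, -1.454187), (dp/dtau, dq/dtau) = (-1.169662, -1.384471); Gamma_ppp = -0.254066, Gamma_ppq = -0.127033, Gamma_pqq = 0.254066, Gamma_qpp = 0.547462, Gamma_qpq = 0.273731, Gamma_qqq = -0.547462; k2 = (-1.169662, -1.384471, 0.272032, -0.586176)
  k3: at (p, q) = (0.044002, -1.458361), (dp/dtau, dq/dtau) = (-1.170639, -1.372769); Gamma_ppp = -0.252803, Gamma_ppq = -0.126402, Gamma_pqq = 0.252803, Gamma_qpp = 0.546194, Gamma_qpq = 0.273097, Gamma_qqq = -0.546194; k3 = (-1.170639, -1.372769, 0.276293, -0.596945)
  k4: at (p, q) = (-0.043870, -1.560442), (dp/dtau, dq/dtau) = (-1.149598, -1.418348); Gamma_ppp = -0.266221, Gamma_ppq = -0.133111, Gamma_pqq = 0.266221, Gamma_qpp = 0.497012, Gamma_qpq = 0.248506, Gamma_qqq = -0.497012; k4 = (-1.149598, -1.418348, 0.250353, -0.467387)
  Y <- Y + (h/6)(k1 + 2k2 + 2k3 + k4): p = -0.0438, q = -1.5611, dp/dtau = -1.1502, dq/dtau = -1.4182

Answer: p = -0.0438, q = -1.5611, dp/dtau = -1.1502, dq/dtau = -1.4182


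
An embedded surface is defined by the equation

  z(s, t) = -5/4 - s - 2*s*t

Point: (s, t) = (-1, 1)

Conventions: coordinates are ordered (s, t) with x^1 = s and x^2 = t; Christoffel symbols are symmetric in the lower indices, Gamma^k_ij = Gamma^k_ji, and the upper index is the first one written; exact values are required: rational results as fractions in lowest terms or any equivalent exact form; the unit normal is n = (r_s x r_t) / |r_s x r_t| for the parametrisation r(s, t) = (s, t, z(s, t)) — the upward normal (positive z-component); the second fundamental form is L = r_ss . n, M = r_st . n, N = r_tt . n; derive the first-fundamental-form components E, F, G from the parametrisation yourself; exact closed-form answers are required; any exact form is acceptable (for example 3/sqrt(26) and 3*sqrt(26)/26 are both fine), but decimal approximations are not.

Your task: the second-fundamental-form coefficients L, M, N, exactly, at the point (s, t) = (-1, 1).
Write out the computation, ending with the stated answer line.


z_s = -3, z_t = 2, z_ss = 0, z_st = -2, z_tt = 0
E = 10, F = -6, G = 5; answer radicand W^2 = 14
unnormalised second-form numerators: l = 0, m = -2, n = 0; L = l/sqrt(14), and similarly M = m/sqrt(W^2), N = n/sqrt(W^2)

Answer: L = 0, M = -sqrt(14)/7, N = 0


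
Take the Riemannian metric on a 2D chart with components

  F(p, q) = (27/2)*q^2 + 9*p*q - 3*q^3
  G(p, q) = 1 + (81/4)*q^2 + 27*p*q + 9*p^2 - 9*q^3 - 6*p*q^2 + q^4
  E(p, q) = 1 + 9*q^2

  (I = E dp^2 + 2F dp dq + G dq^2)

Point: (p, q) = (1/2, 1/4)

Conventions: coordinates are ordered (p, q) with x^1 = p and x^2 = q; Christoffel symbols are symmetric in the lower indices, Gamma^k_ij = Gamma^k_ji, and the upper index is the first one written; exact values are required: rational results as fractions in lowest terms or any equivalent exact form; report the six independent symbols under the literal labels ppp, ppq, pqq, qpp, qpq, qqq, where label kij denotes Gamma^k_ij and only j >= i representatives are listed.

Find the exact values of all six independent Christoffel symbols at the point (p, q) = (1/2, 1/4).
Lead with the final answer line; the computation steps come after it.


Answer: Gamma_ppp = 0, Gamma_ppq = 576/2081, Gamma_pqq = 768/2081, Gamma_qpp = 0, Gamma_qpq = 1968/2081, Gamma_qqq = 2624/2081

E = 25/16, F = 123/64, G = 1937/256 at the point
E_p = 0, E_q = 9/2, F_p = 9/4, F_q = 171/16, G_p = 123/8, G_q = 41/2
EG - F^2 = 2081/256;  g^inv = (256/2081) * [[1937/256, -123/64], [-123/64, 25/16]]
first-kind symbols [ij,l] = (1/2)(d_i g_jl + d_j g_il - d_l g_ij): [pp,p] = E_p/2 = 0, [pp,q] = F_p - E_q/2 = 0, [pq,p] = E_q/2 = 9/4, [pq,q] = G_p/2 = 123/16, [qq,p] = F_q - G_p/2 = 3, [qq,q] = G_q/2 = 41/4
Gamma^p_ij = (G*[ij,p] - F*[ij,q])/(EG - F^2), Gamma^q_ij = (E*[ij,q] - F*[ij,p])/(EG - F^2)


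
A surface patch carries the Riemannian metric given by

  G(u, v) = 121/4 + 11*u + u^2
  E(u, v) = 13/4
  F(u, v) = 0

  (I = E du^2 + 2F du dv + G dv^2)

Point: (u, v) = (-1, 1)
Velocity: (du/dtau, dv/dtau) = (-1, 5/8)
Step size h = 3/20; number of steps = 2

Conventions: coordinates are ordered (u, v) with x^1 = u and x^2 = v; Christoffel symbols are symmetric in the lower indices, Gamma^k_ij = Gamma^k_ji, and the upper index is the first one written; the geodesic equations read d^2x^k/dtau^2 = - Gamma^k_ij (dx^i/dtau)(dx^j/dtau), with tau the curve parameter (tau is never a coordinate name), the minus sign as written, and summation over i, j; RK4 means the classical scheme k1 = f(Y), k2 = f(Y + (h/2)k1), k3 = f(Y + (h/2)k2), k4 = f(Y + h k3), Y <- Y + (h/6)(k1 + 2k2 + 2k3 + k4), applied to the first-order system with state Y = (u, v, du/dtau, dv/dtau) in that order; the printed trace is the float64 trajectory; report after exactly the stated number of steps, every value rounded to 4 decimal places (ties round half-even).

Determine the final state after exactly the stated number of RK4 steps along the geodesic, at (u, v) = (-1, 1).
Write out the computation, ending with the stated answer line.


f(Y) = (du/dtau, dv/dtau, -Gamma^u_ij Y'^i Y'^j, -Gamma^v_ij Y'^i Y'^j) with the Gammas evaluated at the stage position; h = 0.150000; intermediate values shown to 6 dp
step 0: u = -1.0000, v = 1.0000, du/dtau = -1.0000, dv/dtau = 0.6250
step 1:
  k1: at (u, v) = (-1.000000, 1.000000), (du/dtau, dv/dtau) = (-1.000000, 0.625000); Gamma_uuu = 0.000000, Gamma_uuv = 0.000000, Gamma_uvv = -1.384615, Gamma_vuu = 0.000000, Gamma_vuv = 0.222222, Gamma_vvv = 0.000000; k1 = (-1.000000, 0.625000, 0.540865, 0.277778)
  k2: at (u, v) = (-1.075000, 1.046875), (du/dtau, dv/dtau) = (-0.959435, 0.645833); Gamma_uuu = 0.000000, Gamma_uuv = 0.000000, Gamma_uvv = -1.361538, Gamma_vuu = 0.000000, Gamma_vuv = 0.225989, Gamma_vvv = 0.000000; k2 = (-0.959435, 0.645833, 0.567899, 0.280061)
  k3: at (u, v) = (-1.071958, 1.048437), (du/dtau, dv/dtau) = (-0.957408, 0.646005); Gamma_uuu = 0.000000, Gamma_uuv = 0.000000, Gamma_uvv = -1.362475, Gamma_vuu = 0.000000, Gamma_vuv = 0.225833, Gamma_vvv = 0.000000; k3 = (-0.957408, 0.646005, 0.568591, 0.279351)
  k4: at (u, v) = (-1.143611, 1.096901), (du/dtau, dv/dtau) = (-0.914711, 0.666903); Gamma_uuu = 0.000000, Gamma_uuv = 0.000000, Gamma_uvv = -1.340427, Gamma_vuu = 0.000000, Gamma_vuv = 0.229548, Gamma_vvv = 0.000000; k4 = (-0.914711, 0.666903, 0.596167, 0.280059)
  Y <- Y + (h/6)(k1 + 2k2 + 2k3 + k4): u = -1.1437, v = 1.0969, du/dtau = -0.9147, dv/dtau = 0.6669
step 2:
  k1: at (u, v) = (-1.143710, 1.096889), (du/dtau, dv/dtau) = (-0.914750, 0.666917); Gamma_uuu = 0.000000, Gamma_uuv = 0.000000, Gamma_uvv = -1.340397, Gamma_vuu = 0.000000, Gamma_vuv = 0.229553, Gamma_vvv = 0.000000; k1 = (-0.914750, 0.666917, 0.596179, 0.280083)
  k2: at (u, v) = (-1.212316, 1.146908), (du/dtau, dv/dtau) = (-0.870036, 0.687923); Gamma_uuu = 0.000000, Gamma_uuv = 0.000000, Gamma_uvv = -1.319287, Gamma_vuu = 0.000000, Gamma_vuv = 0.233226, Gamma_vvv = 0.000000; k2 = (-0.870036, 0.687923, 0.624337, 0.279180)
  k3: at (u, v) = (-1.208963, 1.148484), (du/dtau, dv/dtau) = (-0.867924, 0.687855); Gamma_uuu = 0.000000, Gamma_uuv = 0.000000, Gamma_uvv = -1.320319, Gamma_vuu = 0.000000, Gamma_vuv = 0.233044, Gamma_vvv = 0.000000; k3 = (-0.867924, 0.687855, 0.624702, 0.278257)
  k4: at (u, v) = (-1.273899, 1.200068), (du/dtau, dv/dtau) = (-0.821044, 0.708655); Gamma_uuu = 0.000000, Gamma_uuv = 0.000000, Gamma_uvv = -1.300339, Gamma_vuu = 0.000000, Gamma_vuv = 0.236625, Gamma_vvv = 0.000000; k4 = (-0.821044, 0.708655, 0.653020, 0.275354)
  Y <- Y + (h/6)(k1 + 2k2 + 2k3 + k4): u = -1.2740, v = 1.2001, du/dtau = -0.8211, dv/dtau = 0.7087

Answer: u = -1.2740, v = 1.2001, du/dtau = -0.8211, dv/dtau = 0.7087


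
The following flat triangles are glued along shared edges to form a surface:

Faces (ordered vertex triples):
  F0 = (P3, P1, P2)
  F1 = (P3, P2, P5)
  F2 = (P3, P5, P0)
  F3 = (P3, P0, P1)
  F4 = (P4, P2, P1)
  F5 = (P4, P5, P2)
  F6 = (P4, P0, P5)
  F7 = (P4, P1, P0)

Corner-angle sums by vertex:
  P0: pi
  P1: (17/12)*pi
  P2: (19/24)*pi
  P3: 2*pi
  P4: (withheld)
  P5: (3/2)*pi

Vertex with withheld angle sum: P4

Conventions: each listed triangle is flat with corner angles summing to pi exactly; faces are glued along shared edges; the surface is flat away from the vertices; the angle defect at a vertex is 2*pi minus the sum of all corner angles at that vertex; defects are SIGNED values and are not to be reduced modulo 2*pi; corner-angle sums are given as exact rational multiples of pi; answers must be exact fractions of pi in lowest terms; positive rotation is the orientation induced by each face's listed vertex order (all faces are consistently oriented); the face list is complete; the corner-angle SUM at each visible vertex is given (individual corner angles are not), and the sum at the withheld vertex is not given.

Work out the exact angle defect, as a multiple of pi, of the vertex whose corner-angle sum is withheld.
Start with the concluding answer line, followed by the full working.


Answer: defect(P4) = (17/24)*pi

V = 6, E = 12, F = 8; chi = V - E + F = 2
Gauss-Bonnet: total defect = 2*pi*chi = 4*pi; visible defects sum to (79/24)*pi


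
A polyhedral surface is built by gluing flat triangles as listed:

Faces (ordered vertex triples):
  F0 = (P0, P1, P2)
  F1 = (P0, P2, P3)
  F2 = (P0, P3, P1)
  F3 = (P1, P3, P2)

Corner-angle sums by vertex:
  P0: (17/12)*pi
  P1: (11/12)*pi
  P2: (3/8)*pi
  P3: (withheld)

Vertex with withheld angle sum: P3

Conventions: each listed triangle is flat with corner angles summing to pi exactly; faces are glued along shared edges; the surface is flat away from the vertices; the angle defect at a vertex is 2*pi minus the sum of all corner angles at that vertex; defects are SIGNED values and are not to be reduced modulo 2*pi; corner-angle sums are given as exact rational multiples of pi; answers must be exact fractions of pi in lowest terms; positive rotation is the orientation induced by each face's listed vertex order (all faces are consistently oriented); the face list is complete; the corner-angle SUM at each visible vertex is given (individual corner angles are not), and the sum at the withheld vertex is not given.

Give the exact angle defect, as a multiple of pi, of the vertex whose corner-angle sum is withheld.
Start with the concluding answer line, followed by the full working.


Answer: defect(P3) = (17/24)*pi

V = 4, E = 6, F = 4; chi = V - E + F = 2
Gauss-Bonnet: total defect = 2*pi*chi = 4*pi; visible defects sum to (79/24)*pi


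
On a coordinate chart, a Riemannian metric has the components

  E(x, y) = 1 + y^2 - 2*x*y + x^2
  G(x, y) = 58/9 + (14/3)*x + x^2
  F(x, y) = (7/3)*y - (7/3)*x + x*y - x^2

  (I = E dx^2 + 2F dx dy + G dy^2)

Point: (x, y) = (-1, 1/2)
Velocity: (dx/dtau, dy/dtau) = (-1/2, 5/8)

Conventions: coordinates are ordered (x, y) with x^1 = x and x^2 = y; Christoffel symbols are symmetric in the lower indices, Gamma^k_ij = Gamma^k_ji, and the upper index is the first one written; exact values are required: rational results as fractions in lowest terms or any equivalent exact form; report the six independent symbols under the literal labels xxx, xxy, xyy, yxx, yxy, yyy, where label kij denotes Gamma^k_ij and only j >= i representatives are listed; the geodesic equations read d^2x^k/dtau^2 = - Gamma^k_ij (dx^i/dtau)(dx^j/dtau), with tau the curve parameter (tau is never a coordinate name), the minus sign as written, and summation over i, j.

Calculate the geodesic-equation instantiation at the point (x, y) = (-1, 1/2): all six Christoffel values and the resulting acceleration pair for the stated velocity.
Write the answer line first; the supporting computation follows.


Answer: Gamma_xxx = -54/181, Gamma_xxy = 54/181, Gamma_xyy = 0, Gamma_yxx = -48/181, Gamma_yxy = 48/181, Gamma_yyy = 0; accelerations (d^2x/dtau^2, d^2y/dtau^2) = (189/724, 42/181)

E = 13/4, F = 2, G = 25/9 at the point
E_x = -3, E_y = 3, F_x = 1/6, F_y = 4/3, G_x = 8/3, G_y = 0
EG - F^2 = 181/36;  g^inv = (36/181) * [[25/9, -2], [-2, 13/4]]
first-kind symbols [ij,l] = (1/2)(d_i g_jl + d_j g_il - d_l g_ij): [xx,x] = E_x/2 = -3/2, [xx,y] = F_x - E_y/2 = -4/3, [xy,x] = E_y/2 = 3/2, [xy,y] = G_x/2 = 4/3, [yy,x] = F_y - G_x/2 = 0, [yy,y] = G_y/2 = 0
Gamma^x_ij = (G*[ij,x] - F*[ij,y])/(EG - F^2), Gamma^y_ij = (E*[ij,y] - F*[ij,x])/(EG - F^2)
Gamma_xxx = -54/181, Gamma_xxy = 54/181, Gamma_xyy = 0, Gamma_yxx = -48/181, Gamma_yxy = 48/181, Gamma_yyy = 0
d^2x/dtau^2 = -(Gamma_xxx*(-1/2)^2 + 2*Gamma_xxy*(-1/2)*(5/8) + Gamma_xyy*(5/8)^2) = 189/724
d^2y/dtau^2 = -(Gamma_yxx*(-1/2)^2 + 2*Gamma_yxy*(-1/2)*(5/8) + Gamma_yyy*(5/8)^2) = 42/181


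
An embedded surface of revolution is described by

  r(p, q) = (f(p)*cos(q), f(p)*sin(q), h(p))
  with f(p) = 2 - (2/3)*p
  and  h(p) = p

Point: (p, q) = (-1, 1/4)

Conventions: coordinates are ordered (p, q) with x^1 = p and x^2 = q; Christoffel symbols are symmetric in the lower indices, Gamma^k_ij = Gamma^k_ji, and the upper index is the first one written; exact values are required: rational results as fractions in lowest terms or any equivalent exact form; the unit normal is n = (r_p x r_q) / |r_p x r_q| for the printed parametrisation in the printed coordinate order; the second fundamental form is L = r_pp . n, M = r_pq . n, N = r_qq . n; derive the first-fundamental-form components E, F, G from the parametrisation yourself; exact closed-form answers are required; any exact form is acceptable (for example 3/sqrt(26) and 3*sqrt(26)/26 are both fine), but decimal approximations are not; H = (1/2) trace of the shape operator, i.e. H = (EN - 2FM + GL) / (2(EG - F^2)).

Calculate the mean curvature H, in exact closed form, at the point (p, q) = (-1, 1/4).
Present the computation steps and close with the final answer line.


f = 8/3, f' = -2/3, f'' = 0, h' = 1, h'' = 0
E = 13/9, F = 0, G = 64/9; answer radicand W^2 = 13/9
unnormalised second-form numerators: l = 0, m = 0, n = 8/3; L = l/sqrt(13/9), and similarly M = m/sqrt(W^2), N = n/sqrt(W^2)
H = (E*n - 2*F*m + G*l) / (2*(EG - F^2)*sqrt(W^2)); E*n - 2*F*m + G*l = 104/27, EG - F^2 = 832/81, so H = (3/16)/sqrt(13/9)

Answer: H = 9*sqrt(13)/208
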